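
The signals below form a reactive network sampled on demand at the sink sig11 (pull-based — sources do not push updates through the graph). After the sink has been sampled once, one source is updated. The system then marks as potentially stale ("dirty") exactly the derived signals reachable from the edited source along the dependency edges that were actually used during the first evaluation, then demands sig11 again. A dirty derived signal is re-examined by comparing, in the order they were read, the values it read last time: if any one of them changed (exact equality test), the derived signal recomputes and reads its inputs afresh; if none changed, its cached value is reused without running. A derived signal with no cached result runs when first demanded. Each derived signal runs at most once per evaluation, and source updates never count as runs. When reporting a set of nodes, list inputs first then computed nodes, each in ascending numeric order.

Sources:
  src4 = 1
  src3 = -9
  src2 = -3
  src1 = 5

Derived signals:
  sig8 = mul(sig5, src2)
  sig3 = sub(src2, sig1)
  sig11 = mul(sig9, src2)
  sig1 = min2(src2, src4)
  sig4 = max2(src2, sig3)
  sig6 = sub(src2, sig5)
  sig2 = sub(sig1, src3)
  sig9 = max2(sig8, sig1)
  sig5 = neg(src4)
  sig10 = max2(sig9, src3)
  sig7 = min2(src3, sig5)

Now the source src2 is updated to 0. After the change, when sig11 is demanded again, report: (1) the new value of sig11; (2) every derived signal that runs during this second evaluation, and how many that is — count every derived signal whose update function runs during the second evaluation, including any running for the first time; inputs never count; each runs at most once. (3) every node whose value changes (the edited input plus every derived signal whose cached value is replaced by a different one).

sig11 now evaluates to 0.
Run set: sig1, sig8, sig9, sig11 (4 run).
Changed values: src2, sig1, sig8, sig9, sig11.

Initial pass — values computed on the first demand:
  sig1 = min2(-3, 1) = -3
  sig5 = neg(1) = -1
  sig8 = mul(-1, -3) = 3
  sig9 = max2(3, -3) = 3
  sig11 = mul(3, -3) = -9

Second demand — change propagation:
  sig1: re-runs because src2 -3->0; new result 0.
  sig8: re-runs because src2 -3->0; new result 0.
  sig9: re-runs because sig8 3->0; sig1 -3->0; new result 0.
  sig11: re-runs because sig9 3->0; src2 -3->0; new result 0.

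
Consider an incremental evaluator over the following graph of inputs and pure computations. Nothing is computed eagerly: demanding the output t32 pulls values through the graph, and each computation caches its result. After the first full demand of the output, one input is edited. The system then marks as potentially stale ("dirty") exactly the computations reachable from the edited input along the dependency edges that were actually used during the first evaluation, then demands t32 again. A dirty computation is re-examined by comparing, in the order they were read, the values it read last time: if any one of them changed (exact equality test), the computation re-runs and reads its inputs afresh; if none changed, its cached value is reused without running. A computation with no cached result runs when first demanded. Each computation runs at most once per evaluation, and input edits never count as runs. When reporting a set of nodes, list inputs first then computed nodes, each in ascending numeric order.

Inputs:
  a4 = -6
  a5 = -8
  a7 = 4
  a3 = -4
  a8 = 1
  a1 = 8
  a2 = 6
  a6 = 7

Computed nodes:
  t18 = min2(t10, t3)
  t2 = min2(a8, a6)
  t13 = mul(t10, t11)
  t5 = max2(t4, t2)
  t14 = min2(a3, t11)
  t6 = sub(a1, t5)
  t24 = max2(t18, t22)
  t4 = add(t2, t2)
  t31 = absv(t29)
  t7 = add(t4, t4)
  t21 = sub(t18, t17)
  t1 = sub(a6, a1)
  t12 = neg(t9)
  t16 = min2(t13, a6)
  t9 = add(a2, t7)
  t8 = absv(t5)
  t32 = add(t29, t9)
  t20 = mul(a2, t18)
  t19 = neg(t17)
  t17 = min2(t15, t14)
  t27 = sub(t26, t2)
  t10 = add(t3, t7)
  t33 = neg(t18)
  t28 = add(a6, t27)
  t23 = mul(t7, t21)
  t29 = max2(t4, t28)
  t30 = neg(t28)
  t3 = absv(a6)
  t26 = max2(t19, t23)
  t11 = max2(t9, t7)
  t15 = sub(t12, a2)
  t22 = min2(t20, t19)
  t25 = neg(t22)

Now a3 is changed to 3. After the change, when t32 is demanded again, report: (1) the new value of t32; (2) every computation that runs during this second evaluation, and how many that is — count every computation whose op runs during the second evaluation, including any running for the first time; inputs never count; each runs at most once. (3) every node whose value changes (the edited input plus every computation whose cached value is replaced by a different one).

t32 now evaluates to 108.
Run set: t14, t17 (2 run).
Changed values: a3, t14.
The important point: t17 recomputes to an identical value, and the output ends up unchanged.

Initial pass — values computed on the first demand:
  t2 = min2(1, 7) = 1
  t3 = absv(7) = 7
  t4 = add(1, 1) = 2
  t7 = add(2, 2) = 4
  t9 = add(6, 4) = 10
  t10 = add(7, 4) = 11
  t11 = max2(10, 4) = 10
  t12 = neg(10) = -10
  t14 = min2(-4, 10) = -4
  t15 = sub(-10, 6) = -16
  t17 = min2(-16, -4) = -16
  t18 = min2(11, 7) = 7
  t19 = neg(-16) = 16
  t21 = sub(7, -16) = 23
  t23 = mul(4, 23) = 92
  t26 = max2(16, 92) = 92
  t27 = sub(92, 1) = 91
  t28 = add(7, 91) = 98
  t29 = max2(2, 98) = 98
  t32 = add(98, 10) = 108

Second demand — change propagation:
  t14: re-runs because a3 -4->3; new result 3.
  t17: re-runs because t14 -4->3; new result -16 (unchanged).
  t19: re-examined; everything it read last time is the same (t17 unchanged) — cache 16 kept, no run.
  t21: re-examined; everything it read last time is the same (t18 unchanged, t17 unchanged) — cache 23 kept, no run.
  t23: re-examined; everything it read last time is the same (t7 unchanged, t21 unchanged) — cache 92 kept, no run.
  t26: re-examined; everything it read last time is the same (t19 unchanged, t23 unchanged) — cache 92 kept, no run.
  t27: re-examined; everything it read last time is the same (t26 unchanged, t2 unchanged) — cache 91 kept, no run.
  t28: re-examined; everything it read last time is the same (a6 unchanged, t27 unchanged) — cache 98 kept, no run.
  t29: re-examined; everything it read last time is the same (t4 unchanged, t28 unchanged) — cache 98 kept, no run.
  t32: re-examined; everything it read last time is the same (t29 unchanged, t9 unchanged) — cache 108 kept, no run.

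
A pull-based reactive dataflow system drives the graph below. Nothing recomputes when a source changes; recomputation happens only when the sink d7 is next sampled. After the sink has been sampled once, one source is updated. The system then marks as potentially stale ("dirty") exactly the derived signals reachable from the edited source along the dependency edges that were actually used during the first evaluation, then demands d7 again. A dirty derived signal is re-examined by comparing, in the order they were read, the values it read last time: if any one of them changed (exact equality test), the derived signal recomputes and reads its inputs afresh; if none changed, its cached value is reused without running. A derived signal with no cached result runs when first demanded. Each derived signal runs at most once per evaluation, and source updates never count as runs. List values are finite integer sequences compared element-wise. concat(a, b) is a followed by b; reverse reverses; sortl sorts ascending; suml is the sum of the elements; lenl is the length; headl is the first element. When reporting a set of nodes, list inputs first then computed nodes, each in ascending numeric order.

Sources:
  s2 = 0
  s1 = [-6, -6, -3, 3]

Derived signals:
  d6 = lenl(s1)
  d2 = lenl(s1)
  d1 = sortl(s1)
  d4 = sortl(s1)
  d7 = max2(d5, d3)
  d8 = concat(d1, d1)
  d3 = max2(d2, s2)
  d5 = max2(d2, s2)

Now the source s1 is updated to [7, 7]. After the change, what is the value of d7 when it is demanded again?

First evaluation (everything demanded from the output):
  d2 = lenl([-6, -6, -3, 3]) = 4
  d3 = max2(4, 0) = 4
  d5 = max2(4, 0) = 4
  d7 = max2(4, 4) = 4

Propagation after the edit:
  d2: runs — s1 [-6, -6, -3, 3]->[7, 7]; result 2.
  d3: runs — d2 4->2; result 2.
  d5: runs — d2 4->2; result 2.
  d7: runs — d5 4->2; d3 4->2; result 2.

New value of d7: 2.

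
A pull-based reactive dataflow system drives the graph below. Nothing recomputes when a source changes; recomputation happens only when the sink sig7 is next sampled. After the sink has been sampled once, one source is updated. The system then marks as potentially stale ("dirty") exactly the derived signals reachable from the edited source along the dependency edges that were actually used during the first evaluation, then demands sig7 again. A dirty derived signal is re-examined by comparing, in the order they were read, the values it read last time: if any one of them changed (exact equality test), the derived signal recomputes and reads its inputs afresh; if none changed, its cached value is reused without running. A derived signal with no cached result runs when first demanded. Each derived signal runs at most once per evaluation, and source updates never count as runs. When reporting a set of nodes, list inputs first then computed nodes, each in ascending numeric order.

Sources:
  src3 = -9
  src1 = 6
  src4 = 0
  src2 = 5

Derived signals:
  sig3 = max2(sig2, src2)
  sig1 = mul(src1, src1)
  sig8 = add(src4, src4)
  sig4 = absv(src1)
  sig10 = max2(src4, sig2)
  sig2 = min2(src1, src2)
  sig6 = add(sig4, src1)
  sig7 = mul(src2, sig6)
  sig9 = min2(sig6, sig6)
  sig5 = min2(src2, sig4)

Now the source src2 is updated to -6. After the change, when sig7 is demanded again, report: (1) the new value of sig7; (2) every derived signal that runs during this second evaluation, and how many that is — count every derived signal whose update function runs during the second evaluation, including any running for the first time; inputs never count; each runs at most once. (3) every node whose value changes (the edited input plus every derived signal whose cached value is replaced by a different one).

New value of sig7: -72.
Derived signals that run: sig7 — 1 in total.
Values that change: src2, sig7.

First evaluation (everything demanded from the output):
  sig4 = absv(6) = 6
  sig6 = add(6, 6) = 12
  sig7 = mul(5, 12) = 60

Propagation after the edit:
  sig7: runs — src2 5->-6; result -72.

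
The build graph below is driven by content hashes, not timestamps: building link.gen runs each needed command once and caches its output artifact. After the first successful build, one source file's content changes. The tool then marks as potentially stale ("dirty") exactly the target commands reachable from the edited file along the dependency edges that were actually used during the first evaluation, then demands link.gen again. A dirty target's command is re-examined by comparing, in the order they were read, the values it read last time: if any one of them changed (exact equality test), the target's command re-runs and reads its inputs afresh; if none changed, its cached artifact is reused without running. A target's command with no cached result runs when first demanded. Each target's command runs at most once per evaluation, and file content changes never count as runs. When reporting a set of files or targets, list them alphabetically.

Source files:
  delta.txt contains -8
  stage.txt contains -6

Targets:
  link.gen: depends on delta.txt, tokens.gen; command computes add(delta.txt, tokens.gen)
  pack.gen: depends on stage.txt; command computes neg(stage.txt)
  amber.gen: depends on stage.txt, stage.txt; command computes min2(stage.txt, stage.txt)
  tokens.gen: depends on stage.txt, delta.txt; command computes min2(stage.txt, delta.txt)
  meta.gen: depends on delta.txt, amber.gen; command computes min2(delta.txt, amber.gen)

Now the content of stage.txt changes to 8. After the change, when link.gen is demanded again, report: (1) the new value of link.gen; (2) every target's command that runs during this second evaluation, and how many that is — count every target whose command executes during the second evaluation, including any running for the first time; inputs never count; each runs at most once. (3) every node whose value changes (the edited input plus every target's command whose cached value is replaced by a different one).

Initial pass — values computed on the first demand:
  tokens.gen = min2(-6, -8) = -8
  link.gen = add(-8, -8) = -16

Second demand — change propagation:
  tokens.gen: re-runs because stage.txt -6->8; new result -8 (unchanged).
  link.gen: re-examined; everything it read last time is the same (delta.txt unchanged, tokens.gen unchanged) — cache -16 kept, no run.

The important point: tokens.gen recomputes to an identical value, and the output ends up unchanged.

link.gen now evaluates to -16.
Run set: tokens.gen (1 run).
Changed values: stage.txt.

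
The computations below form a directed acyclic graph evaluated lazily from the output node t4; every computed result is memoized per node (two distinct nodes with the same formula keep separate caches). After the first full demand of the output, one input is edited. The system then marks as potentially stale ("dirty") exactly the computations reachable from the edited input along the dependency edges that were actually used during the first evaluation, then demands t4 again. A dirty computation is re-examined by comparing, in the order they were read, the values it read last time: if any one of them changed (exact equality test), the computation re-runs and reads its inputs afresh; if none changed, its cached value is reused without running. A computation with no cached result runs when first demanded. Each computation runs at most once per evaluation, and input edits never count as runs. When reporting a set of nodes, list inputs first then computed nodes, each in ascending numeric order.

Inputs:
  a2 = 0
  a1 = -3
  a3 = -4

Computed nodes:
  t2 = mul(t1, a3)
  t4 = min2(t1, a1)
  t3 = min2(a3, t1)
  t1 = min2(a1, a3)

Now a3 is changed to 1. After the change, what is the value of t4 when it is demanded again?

Demanding t4 again yields -3.

First demand of the output computes:
  t1 = min2(-3, -4) = -4
  t4 = min2(-4, -3) = -4

After the edit, cleaning proceeds:
  t1: a read changed (a3 -4->1) — executes, giving -3.
  t4: a read changed (t1 -4->-3) — executes, giving -3.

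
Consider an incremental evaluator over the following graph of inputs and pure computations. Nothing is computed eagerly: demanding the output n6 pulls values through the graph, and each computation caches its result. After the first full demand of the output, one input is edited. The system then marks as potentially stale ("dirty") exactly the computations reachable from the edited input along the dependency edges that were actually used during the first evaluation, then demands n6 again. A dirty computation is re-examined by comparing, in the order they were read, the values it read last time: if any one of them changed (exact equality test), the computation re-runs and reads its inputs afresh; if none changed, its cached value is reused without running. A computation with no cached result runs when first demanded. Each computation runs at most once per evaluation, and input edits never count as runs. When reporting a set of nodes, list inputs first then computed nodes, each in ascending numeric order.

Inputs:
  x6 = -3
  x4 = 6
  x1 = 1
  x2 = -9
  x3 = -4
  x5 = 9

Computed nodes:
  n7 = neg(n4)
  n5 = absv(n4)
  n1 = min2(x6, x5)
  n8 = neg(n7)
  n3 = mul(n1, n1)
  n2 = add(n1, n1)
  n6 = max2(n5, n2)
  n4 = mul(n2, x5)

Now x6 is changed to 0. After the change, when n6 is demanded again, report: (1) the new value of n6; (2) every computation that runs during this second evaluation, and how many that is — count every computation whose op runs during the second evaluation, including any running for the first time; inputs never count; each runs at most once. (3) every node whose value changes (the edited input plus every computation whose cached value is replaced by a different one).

Initial pass — values computed on the first demand:
  n1 = min2(-3, 9) = -3
  n2 = add(-3, -3) = -6
  n4 = mul(-6, 9) = -54
  n5 = absv(-54) = 54
  n6 = max2(54, -6) = 54

Second demand — change propagation:
  n1: re-runs because x6 -3->0; new result 0.
  n2: re-runs because n1 -3->0; n1 -3->0; new result 0.
  n4: re-runs because n2 -6->0; new result 0.
  n5: re-runs because n4 -54->0; new result 0.
  n6: re-runs because n5 54->0; n2 -6->0; new result 0.

n6 now evaluates to 0.
Run set: n1, n2, n4, n5, n6 (5 run).
Changed values: x6, n1, n2, n4, n5, n6.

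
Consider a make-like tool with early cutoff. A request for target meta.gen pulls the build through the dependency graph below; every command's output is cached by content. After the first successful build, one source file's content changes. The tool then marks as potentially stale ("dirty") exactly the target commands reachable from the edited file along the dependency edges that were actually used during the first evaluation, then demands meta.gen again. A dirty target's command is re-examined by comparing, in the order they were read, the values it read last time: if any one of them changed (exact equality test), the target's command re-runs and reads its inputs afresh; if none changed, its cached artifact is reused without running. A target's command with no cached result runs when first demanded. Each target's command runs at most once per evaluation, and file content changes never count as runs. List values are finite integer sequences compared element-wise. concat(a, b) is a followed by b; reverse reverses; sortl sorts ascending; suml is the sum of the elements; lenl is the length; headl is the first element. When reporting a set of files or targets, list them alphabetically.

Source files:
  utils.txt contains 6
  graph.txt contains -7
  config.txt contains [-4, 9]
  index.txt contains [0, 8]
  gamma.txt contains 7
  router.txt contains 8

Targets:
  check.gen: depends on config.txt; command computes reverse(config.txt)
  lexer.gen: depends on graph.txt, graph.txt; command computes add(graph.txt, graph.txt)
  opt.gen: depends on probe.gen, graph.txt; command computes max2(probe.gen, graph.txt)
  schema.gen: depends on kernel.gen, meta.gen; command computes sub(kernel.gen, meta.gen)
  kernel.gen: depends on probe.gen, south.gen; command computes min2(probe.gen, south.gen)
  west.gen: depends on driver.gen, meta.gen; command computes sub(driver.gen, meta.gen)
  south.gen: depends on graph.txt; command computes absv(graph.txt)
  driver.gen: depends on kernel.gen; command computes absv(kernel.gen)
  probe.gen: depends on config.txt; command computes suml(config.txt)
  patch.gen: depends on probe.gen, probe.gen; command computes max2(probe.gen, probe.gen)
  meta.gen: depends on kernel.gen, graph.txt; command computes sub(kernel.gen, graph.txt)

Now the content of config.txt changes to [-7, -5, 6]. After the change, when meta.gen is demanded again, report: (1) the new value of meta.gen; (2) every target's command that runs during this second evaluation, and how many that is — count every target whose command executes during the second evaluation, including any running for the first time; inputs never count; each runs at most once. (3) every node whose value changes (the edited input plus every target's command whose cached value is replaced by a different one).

Demanding meta.gen again yields 1.
3 target commands run: kernel.gen, meta.gen, probe.gen.
The nodes whose values change: config.txt, kernel.gen, meta.gen, probe.gen.

First demand of the output computes:
  probe.gen = suml([-4, 9]) = 5
  south.gen = absv(-7) = 7
  kernel.gen = min2(5, 7) = 5
  meta.gen = sub(5, -7) = 12

After the edit, cleaning proceeds:
  probe.gen: a read changed (config.txt [-4, 9]->[-7, -5, 6]) — executes, giving -6.
  kernel.gen: a read changed (probe.gen 5->-6) — executes, giving -6.
  meta.gen: a read changed (kernel.gen 5->-6) — executes, giving 1.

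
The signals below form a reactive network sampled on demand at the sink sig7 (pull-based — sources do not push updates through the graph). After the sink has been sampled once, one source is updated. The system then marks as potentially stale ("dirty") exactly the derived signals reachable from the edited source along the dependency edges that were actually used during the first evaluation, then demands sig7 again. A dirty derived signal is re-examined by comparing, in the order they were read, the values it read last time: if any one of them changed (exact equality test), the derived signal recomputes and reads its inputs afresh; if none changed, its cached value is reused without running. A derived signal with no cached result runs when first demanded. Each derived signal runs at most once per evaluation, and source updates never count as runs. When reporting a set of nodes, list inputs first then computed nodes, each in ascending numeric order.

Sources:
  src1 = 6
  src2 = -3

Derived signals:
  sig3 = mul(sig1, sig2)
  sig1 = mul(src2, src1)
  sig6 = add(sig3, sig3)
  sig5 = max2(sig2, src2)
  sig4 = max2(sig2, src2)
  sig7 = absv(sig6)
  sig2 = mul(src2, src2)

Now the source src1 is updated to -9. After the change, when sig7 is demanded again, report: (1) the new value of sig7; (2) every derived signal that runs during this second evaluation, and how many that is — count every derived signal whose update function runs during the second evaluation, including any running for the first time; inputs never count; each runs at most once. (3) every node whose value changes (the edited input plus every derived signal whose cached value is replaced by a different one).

Initial pass — values computed on the first demand:
  sig1 = mul(-3, 6) = -18
  sig2 = mul(-3, -3) = 9
  sig3 = mul(-18, 9) = -162
  sig6 = add(-162, -162) = -324
  sig7 = absv(-324) = 324

Second demand — change propagation:
  sig1: re-runs because src1 6->-9; new result 27.
  sig3: re-runs because sig1 -18->27; new result 243.
  sig6: re-runs because sig3 -162->243; sig3 -162->243; new result 486.
  sig7: re-runs because sig6 -324->486; new result 486.

sig7 now evaluates to 486.
Run set: sig1, sig3, sig6, sig7 (4 run).
Changed values: src1, sig1, sig3, sig6, sig7.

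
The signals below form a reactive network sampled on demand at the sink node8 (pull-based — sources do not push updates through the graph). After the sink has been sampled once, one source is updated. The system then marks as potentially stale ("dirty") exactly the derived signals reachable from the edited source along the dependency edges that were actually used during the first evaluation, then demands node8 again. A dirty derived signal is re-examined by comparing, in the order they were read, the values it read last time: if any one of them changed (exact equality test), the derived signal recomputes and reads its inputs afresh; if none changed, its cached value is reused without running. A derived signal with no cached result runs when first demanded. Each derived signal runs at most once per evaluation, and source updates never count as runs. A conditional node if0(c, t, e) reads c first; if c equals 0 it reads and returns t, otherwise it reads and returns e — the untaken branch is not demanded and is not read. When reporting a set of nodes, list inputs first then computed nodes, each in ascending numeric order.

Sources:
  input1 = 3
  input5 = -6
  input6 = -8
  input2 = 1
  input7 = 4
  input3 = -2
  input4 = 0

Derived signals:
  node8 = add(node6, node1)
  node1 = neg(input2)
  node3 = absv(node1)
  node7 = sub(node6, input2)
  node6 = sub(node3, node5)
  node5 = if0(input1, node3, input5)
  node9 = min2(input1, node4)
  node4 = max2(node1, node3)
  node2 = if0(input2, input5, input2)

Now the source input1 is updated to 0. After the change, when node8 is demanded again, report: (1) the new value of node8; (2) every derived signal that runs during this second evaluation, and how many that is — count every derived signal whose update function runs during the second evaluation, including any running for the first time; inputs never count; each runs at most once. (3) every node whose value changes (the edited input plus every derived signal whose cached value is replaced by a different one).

node8 now evaluates to -1.
Run set: node5, node6, node8 (3 run).
Changed values: input1, node5, node6, node8.

Initial pass — values computed on the first demand:
  node1 = neg(1) = -1
  node3 = absv(-1) = 1
  node5 = if0(input1=3 -> else branch input5) = -6
  node6 = sub(1, -6) = 7
  node8 = add(7, -1) = 6

Second demand — change propagation:
  node5: re-runs because input1 3->0; new result 1.
  node6: re-runs because node5 -6->1; new result 0.
  node8: re-runs because node6 7->0; new result -1.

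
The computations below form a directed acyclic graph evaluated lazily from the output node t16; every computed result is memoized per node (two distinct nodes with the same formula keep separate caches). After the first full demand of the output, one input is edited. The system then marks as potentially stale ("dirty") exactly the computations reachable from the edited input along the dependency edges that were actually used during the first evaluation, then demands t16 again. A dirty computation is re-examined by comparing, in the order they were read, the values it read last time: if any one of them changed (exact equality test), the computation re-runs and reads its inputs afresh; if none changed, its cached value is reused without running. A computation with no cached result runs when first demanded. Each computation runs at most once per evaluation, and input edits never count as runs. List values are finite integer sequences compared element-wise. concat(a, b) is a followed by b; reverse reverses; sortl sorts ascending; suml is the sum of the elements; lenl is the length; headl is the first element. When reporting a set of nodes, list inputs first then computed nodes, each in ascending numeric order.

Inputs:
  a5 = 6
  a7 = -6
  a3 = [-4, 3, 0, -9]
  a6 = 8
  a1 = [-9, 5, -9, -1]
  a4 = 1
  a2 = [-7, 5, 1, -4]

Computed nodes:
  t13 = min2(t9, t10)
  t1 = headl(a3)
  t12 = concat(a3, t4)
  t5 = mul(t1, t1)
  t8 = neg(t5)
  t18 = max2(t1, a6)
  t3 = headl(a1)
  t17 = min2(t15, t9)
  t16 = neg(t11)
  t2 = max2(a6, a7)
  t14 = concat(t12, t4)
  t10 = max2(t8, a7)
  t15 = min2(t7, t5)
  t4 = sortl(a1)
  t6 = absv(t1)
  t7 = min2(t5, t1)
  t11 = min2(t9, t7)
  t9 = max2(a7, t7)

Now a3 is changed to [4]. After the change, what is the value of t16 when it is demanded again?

First demand of the output computes:
  t1 = headl([-4, 3, 0, -9]) = -4
  t5 = mul(-4, -4) = 16
  t7 = min2(16, -4) = -4
  t9 = max2(-6, -4) = -4
  t11 = min2(-4, -4) = -4
  t16 = neg(-4) = 4

After the edit, cleaning proceeds:
  t1: a read changed (a3 [-4, 3, 0, -9]->[4]) — executes, giving 4.
  t5: a read changed (t1 -4->4; t1 -4->4) — executes, giving 16 — identical to its old value.
  t7: a read changed (t1 -4->4) — executes, giving 4.
  t9: a read changed (t7 -4->4) — executes, giving 4.
  t11: a read changed (t9 -4->4; t7 -4->4) — executes, giving 4.
  t16: a read changed (t11 -4->4) — executes, giving -4.

Demanding t16 again yields -4.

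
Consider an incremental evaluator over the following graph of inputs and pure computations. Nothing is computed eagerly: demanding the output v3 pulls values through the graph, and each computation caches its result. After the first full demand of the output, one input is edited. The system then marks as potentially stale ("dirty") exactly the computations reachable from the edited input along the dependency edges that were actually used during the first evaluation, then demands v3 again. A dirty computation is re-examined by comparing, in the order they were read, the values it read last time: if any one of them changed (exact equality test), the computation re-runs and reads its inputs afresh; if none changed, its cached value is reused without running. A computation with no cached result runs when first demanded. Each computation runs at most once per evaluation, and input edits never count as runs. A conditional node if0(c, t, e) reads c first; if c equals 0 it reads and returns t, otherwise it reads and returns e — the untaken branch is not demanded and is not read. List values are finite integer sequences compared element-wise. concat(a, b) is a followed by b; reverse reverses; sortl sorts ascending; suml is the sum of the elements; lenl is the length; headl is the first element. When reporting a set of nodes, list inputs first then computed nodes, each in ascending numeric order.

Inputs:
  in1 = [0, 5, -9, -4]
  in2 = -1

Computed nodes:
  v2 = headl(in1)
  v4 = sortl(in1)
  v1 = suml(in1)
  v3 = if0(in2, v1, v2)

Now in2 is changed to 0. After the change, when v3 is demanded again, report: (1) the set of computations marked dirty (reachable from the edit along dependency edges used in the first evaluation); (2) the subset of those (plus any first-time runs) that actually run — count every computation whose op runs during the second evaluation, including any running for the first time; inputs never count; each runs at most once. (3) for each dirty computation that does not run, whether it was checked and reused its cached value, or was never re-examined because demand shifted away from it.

Dirty set: v3.
Run set: v1, v3 (2 run).
All dirty computations ended up running.
The important point: the flipped condition pulls in fresh nodes; v1 runs for the first time.

Initial pass — values computed on the first demand:
  v2 = headl([0, 5, -9, -4]) = 0
  v3 = if0(in2=-1 -> else branch v2) = 0

Second demand — change propagation:
  v1: newly demanded (no cache) — executes and yields -8.
  v3: re-runs because in2 -1->0; new result -8.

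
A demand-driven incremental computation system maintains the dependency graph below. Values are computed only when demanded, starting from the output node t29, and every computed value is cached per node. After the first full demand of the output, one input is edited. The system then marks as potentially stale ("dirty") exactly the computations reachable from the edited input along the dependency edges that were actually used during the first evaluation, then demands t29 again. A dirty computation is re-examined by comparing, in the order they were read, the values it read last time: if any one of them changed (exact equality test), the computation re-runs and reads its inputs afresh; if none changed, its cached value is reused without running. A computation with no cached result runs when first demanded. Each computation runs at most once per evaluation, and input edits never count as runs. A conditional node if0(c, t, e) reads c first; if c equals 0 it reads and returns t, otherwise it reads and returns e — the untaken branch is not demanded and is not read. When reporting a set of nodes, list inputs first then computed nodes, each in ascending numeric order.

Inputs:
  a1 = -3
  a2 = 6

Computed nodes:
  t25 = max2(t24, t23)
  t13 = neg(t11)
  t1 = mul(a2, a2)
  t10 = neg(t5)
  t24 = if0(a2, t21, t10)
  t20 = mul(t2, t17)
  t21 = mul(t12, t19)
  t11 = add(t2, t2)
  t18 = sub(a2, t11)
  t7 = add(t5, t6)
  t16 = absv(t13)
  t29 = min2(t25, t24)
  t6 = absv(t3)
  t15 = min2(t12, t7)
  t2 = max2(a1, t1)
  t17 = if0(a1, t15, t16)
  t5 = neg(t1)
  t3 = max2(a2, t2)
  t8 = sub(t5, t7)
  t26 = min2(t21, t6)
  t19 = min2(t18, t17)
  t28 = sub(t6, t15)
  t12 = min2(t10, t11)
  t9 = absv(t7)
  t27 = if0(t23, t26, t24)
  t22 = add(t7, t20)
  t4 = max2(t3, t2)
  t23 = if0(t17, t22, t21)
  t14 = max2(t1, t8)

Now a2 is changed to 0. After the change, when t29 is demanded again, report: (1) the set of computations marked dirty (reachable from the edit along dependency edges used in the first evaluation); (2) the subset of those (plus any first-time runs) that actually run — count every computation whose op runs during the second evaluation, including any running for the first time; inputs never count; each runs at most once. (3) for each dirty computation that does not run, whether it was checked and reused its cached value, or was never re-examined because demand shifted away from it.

Marked dirty: t1, t2, t5, t10, t11, t12, t13, t16, t17, t18, t19, t21, t23, t24, t25, t29.
Computations that run: t1, t2, t3, t5, t6, t7, t10, t11, t12, t13, t16, t17, t18, t19, t20, t21, t22, t23, t24, t25, t29 — 21 in total.
Every dirty computation ran.
Key observation: a condition flipped, so demand reaches new nodes — t3, t6, t7, t20, t22 run for the first time.

First evaluation (everything demanded from the output):
  t1 = mul(6, 6) = 36
  t2 = max2(-3, 36) = 36
  t5 = neg(36) = -36
  t10 = neg(-36) = 36
  t11 = add(36, 36) = 72
  t12 = min2(36, 72) = 36
  t13 = neg(72) = -72
  t16 = absv(-72) = 72
  t17 = if0(a1=-3 -> else branch t16) = 72
  t18 = sub(6, 72) = -66
  t19 = min2(-66, 72) = -66
  t21 = mul(36, -66) = -2376
  t23 = if0(t17=72 -> else branch t21) = -2376
  t24 = if0(a2=6 -> else branch t10) = 36
  t25 = max2(36, -2376) = 36
  t29 = min2(36, 36) = 36

Propagation after the edit:
  t1: runs — a2 6->0; a2 6->0; result 0.
  t2: runs — t1 36->0; result 0.
  t3: demanded for the first time — runs, produces 0.
  t5: runs — t1 36->0; result 0.
  t6: demanded for the first time — runs, produces 0.
  t7: demanded for the first time — runs, produces 0.
  t10: runs — t5 -36->0; result 0.
  t11: runs — t2 36->0; t2 36->0; result 0.
  t12: runs — t10 36->0; t11 72->0; result 0.
  t13: runs — t11 72->0; result 0.
  t16: runs — t13 -72->0; result 0.
  t17: runs — t16 72->0; result 0.
  t18: runs — a2 6->0; t11 72->0; result 0.
  t19: runs — t18 -66->0; t17 72->0; result 0.
  t20: demanded for the first time — runs, produces 0.
  t21: runs — t12 36->0; t19 -66->0; result 0.
  t22: demanded for the first time — runs, produces 0.
  t23: runs — t17 72->0; t21 -2376->0; result 0.
  t24: runs — a2 6->0; t10 36->0; result 0.
  t25: runs — t24 36->0; t23 -2376->0; result 0.
  t29: runs — t25 36->0; t24 36->0; result 0.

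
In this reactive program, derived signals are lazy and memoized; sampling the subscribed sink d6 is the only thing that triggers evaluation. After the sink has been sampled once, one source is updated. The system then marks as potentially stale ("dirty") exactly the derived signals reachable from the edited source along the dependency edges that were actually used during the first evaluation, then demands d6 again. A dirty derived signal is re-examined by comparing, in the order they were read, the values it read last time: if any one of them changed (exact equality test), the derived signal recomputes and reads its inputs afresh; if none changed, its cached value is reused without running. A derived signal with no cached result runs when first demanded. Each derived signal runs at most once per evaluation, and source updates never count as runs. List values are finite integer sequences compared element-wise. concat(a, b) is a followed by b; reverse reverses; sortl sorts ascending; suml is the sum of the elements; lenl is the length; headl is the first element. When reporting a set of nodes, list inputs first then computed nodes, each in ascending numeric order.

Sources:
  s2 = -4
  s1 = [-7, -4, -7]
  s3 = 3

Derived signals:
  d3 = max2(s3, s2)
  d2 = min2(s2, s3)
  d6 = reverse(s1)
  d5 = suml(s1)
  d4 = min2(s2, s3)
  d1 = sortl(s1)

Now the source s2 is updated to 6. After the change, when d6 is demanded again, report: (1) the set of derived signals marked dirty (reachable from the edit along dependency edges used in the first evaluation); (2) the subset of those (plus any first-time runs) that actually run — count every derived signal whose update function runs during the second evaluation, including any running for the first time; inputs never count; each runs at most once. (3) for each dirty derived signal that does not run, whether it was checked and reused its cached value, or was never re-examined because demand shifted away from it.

The edit dirties: none.
0 derived signals run: none.
No dirty derived signal escaped a run.
Note the shortcut — s2 feeds only undemanded nodes, so no recomputation happens.

First demand of the output computes:
  d6 = reverse([-7, -4, -7]) = [-7, -4, -7]

After the edit, cleaning proceeds:
  s2 only reaches undemanded nodes; the second demand re-runs nothing.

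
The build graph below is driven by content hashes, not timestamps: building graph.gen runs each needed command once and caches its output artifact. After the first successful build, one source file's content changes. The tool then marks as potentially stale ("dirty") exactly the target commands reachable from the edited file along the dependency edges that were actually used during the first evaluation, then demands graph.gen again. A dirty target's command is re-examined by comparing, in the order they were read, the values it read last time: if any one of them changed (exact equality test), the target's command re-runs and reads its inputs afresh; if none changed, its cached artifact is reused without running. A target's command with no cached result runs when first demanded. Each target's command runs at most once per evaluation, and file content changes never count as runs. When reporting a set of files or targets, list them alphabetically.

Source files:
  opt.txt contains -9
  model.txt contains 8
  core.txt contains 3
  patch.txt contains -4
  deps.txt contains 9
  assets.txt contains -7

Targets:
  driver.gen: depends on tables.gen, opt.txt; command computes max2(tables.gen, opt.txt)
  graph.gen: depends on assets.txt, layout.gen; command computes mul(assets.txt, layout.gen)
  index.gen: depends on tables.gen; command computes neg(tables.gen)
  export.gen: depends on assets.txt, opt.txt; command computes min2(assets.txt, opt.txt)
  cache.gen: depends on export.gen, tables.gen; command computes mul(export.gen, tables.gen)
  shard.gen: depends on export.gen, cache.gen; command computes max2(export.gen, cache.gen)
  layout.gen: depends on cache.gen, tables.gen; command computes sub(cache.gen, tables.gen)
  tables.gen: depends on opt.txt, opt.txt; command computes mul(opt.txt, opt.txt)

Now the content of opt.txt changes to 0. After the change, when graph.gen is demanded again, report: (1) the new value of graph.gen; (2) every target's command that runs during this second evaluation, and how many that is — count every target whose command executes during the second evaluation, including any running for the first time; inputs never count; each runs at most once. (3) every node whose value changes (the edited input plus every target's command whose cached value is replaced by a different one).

Initial pass — values computed on the first demand:
  export.gen = min2(-7, -9) = -9
  tables.gen = mul(-9, -9) = 81
  cache.gen = mul(-9, 81) = -729
  layout.gen = sub(-729, 81) = -810
  graph.gen = mul(-7, -810) = 5670

Second demand — change propagation:
  export.gen: re-runs because opt.txt -9->0; new result -7.
  tables.gen: re-runs because opt.txt -9->0; opt.txt -9->0; new result 0.
  cache.gen: re-runs because export.gen -9->-7; tables.gen 81->0; new result 0.
  layout.gen: re-runs because cache.gen -729->0; tables.gen 81->0; new result 0.
  graph.gen: re-runs because layout.gen -810->0; new result 0.

graph.gen now evaluates to 0.
Run set: cache.gen, export.gen, graph.gen, layout.gen, tables.gen (5 run).
Changed values: cache.gen, export.gen, graph.gen, layout.gen, opt.txt, tables.gen.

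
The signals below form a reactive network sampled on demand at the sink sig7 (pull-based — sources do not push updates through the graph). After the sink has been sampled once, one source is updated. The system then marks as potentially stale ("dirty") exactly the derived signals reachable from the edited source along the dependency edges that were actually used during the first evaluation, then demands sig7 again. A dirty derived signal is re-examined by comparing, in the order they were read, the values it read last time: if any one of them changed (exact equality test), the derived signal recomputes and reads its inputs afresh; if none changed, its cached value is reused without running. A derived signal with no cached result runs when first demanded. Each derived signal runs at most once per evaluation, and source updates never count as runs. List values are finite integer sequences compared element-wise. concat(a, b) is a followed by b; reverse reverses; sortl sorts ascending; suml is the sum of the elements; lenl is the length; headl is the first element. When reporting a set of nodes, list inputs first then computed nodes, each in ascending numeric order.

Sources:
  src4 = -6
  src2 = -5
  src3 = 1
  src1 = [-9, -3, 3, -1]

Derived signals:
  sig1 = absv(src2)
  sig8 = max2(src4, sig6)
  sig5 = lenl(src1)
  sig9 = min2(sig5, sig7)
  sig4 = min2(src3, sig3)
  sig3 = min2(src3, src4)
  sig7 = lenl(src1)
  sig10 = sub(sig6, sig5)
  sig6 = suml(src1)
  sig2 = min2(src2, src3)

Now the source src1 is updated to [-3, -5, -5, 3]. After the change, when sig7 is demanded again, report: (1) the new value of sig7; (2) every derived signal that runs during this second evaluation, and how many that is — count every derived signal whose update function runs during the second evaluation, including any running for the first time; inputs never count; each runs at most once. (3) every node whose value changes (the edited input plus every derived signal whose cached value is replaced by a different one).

Initial pass — values computed on the first demand:
  sig7 = lenl([-9, -3, 3, -1]) = 4

Second demand — change propagation:
  sig7: re-runs because src1 [-9, -3, 3, -1]->[-3, -5, -5, 3]; new result 4 (unchanged).

sig7 now evaluates to 4.
Run set: sig7 (1 run).
Changed values: src1.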